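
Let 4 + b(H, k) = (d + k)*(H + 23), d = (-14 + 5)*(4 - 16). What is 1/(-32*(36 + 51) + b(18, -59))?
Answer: -1/779 ≈ -0.0012837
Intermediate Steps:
d = 108 (d = -9*(-12) = 108)
b(H, k) = -4 + (23 + H)*(108 + k) (b(H, k) = -4 + (108 + k)*(H + 23) = -4 + (108 + k)*(23 + H) = -4 + (23 + H)*(108 + k))
1/(-32*(36 + 51) + b(18, -59)) = 1/(-32*(36 + 51) + (2480 + 23*(-59) + 108*18 + 18*(-59))) = 1/(-32*87 + (2480 - 1357 + 1944 - 1062)) = 1/(-2784 + 2005) = 1/(-779) = -1/779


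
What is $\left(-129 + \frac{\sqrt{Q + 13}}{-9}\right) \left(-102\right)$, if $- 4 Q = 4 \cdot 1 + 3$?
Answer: $13158 + 17 \sqrt{5} \approx 13196.0$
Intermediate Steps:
$Q = - \frac{7}{4}$ ($Q = - \frac{4 \cdot 1 + 3}{4} = - \frac{4 + 3}{4} = \left(- \frac{1}{4}\right) 7 = - \frac{7}{4} \approx -1.75$)
$\left(-129 + \frac{\sqrt{Q + 13}}{-9}\right) \left(-102\right) = \left(-129 + \frac{\sqrt{- \frac{7}{4} + 13}}{-9}\right) \left(-102\right) = \left(-129 + \sqrt{\frac{45}{4}} \left(- \frac{1}{9}\right)\right) \left(-102\right) = \left(-129 + \frac{3 \sqrt{5}}{2} \left(- \frac{1}{9}\right)\right) \left(-102\right) = \left(-129 - \frac{\sqrt{5}}{6}\right) \left(-102\right) = 13158 + 17 \sqrt{5}$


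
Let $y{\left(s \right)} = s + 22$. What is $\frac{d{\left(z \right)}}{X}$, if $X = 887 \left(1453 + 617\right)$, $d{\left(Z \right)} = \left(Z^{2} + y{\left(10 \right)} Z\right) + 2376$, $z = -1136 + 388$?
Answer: $\frac{268972}{918045} \approx 0.29298$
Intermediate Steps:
$y{\left(s \right)} = 22 + s$
$z = -748$
$d{\left(Z \right)} = 2376 + Z^{2} + 32 Z$ ($d{\left(Z \right)} = \left(Z^{2} + \left(22 + 10\right) Z\right) + 2376 = \left(Z^{2} + 32 Z\right) + 2376 = 2376 + Z^{2} + 32 Z$)
$X = 1836090$ ($X = 887 \cdot 2070 = 1836090$)
$\frac{d{\left(z \right)}}{X} = \frac{2376 + \left(-748\right)^{2} + 32 \left(-748\right)}{1836090} = \left(2376 + 559504 - 23936\right) \frac{1}{1836090} = 537944 \cdot \frac{1}{1836090} = \frac{268972}{918045}$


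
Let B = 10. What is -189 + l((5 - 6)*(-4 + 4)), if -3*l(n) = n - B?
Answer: -557/3 ≈ -185.67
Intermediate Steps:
l(n) = 10/3 - n/3 (l(n) = -(n - 1*10)/3 = -(n - 10)/3 = -(-10 + n)/3 = 10/3 - n/3)
-189 + l((5 - 6)*(-4 + 4)) = -189 + (10/3 - (5 - 6)*(-4 + 4)/3) = -189 + (10/3 - (-1)*0/3) = -189 + (10/3 - ⅓*0) = -189 + (10/3 + 0) = -189 + 10/3 = -557/3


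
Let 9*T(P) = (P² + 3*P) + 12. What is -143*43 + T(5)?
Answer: -55289/9 ≈ -6143.2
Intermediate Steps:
T(P) = 4/3 + P/3 + P²/9 (T(P) = ((P² + 3*P) + 12)/9 = (12 + P² + 3*P)/9 = 4/3 + P/3 + P²/9)
-143*43 + T(5) = -143*43 + (4/3 + (⅓)*5 + (⅑)*5²) = -6149 + (4/3 + 5/3 + (⅑)*25) = -6149 + (4/3 + 5/3 + 25/9) = -6149 + 52/9 = -55289/9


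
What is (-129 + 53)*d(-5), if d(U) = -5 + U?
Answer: 760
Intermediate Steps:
(-129 + 53)*d(-5) = (-129 + 53)*(-5 - 5) = -76*(-10) = 760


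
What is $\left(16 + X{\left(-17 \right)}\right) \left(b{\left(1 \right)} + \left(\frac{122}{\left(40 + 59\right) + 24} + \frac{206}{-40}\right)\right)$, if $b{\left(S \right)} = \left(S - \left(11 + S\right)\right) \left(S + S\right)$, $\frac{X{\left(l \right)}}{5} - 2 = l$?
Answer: $\frac{3796591}{2460} \approx 1543.3$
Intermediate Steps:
$X{\left(l \right)} = 10 + 5 l$
$b{\left(S \right)} = - 22 S$ ($b{\left(S \right)} = - 11 \cdot 2 S = - 22 S$)
$\left(16 + X{\left(-17 \right)}\right) \left(b{\left(1 \right)} + \left(\frac{122}{\left(40 + 59\right) + 24} + \frac{206}{-40}\right)\right) = \left(16 + \left(10 + 5 \left(-17\right)\right)\right) \left(\left(-22\right) 1 + \left(\frac{122}{\left(40 + 59\right) + 24} + \frac{206}{-40}\right)\right) = \left(16 + \left(10 - 85\right)\right) \left(-22 + \left(\frac{122}{99 + 24} + 206 \left(- \frac{1}{40}\right)\right)\right) = \left(16 - 75\right) \left(-22 - \left(\frac{103}{20} - \frac{122}{123}\right)\right) = - 59 \left(-22 + \left(122 \cdot \frac{1}{123} - \frac{103}{20}\right)\right) = - 59 \left(-22 + \left(\frac{122}{123} - \frac{103}{20}\right)\right) = - 59 \left(-22 - \frac{10229}{2460}\right) = \left(-59\right) \left(- \frac{64349}{2460}\right) = \frac{3796591}{2460}$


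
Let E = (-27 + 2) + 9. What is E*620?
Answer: -9920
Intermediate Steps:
E = -16 (E = -25 + 9 = -16)
E*620 = -16*620 = -9920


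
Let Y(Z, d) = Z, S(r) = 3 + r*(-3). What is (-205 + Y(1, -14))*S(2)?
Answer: 612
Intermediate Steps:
S(r) = 3 - 3*r
(-205 + Y(1, -14))*S(2) = (-205 + 1)*(3 - 3*2) = -204*(3 - 6) = -204*(-3) = 612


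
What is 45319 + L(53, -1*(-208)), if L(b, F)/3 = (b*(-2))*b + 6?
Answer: 28483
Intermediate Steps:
L(b, F) = 18 - 6*b² (L(b, F) = 3*((b*(-2))*b + 6) = 3*((-2*b)*b + 6) = 3*(-2*b² + 6) = 3*(6 - 2*b²) = 18 - 6*b²)
45319 + L(53, -1*(-208)) = 45319 + (18 - 6*53²) = 45319 + (18 - 6*2809) = 45319 + (18 - 16854) = 45319 - 16836 = 28483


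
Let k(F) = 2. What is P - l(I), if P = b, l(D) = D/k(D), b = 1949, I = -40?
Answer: 1969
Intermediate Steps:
l(D) = D/2
P = 1949
P - l(I) = 1949 - (-40)/2 = 1949 - 1*(-20) = 1949 + 20 = 1969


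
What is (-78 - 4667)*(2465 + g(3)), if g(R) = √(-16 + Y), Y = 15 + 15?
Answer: -11696425 - 4745*√14 ≈ -1.1714e+7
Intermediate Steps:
Y = 30
g(R) = √14 (g(R) = √(-16 + 30) = √14)
(-78 - 4667)*(2465 + g(3)) = (-78 - 4667)*(2465 + √14) = -4745*(2465 + √14) = -11696425 - 4745*√14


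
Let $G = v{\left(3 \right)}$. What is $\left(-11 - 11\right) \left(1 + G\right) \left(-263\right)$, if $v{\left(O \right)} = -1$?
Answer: $0$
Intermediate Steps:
$G = -1$
$\left(-11 - 11\right) \left(1 + G\right) \left(-263\right) = \left(-11 - 11\right) \left(1 - 1\right) \left(-263\right) = \left(-22\right) 0 \left(-263\right) = 0 \left(-263\right) = 0$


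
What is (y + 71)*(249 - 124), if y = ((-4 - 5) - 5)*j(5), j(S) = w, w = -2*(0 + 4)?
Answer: 22875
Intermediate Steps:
w = -8 (w = -2*4 = -8)
j(S) = -8
y = 112 (y = ((-4 - 5) - 5)*(-8) = (-9 - 5)*(-8) = -14*(-8) = 112)
(y + 71)*(249 - 124) = (112 + 71)*(249 - 124) = 183*125 = 22875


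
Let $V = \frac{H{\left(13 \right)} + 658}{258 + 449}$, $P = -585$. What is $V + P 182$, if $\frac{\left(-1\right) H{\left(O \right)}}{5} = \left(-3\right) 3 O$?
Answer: $- \frac{75273047}{707} \approx -1.0647 \cdot 10^{5}$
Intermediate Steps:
$H{\left(O \right)} = 45 O$ ($H{\left(O \right)} = - 5 \left(-3\right) 3 O = - 5 \left(- 9 O\right) = 45 O$)
$V = \frac{1243}{707}$ ($V = \frac{45 \cdot 13 + 658}{258 + 449} = \frac{585 + 658}{707} = 1243 \cdot \frac{1}{707} = \frac{1243}{707} \approx 1.7581$)
$V + P 182 = \frac{1243}{707} - 106470 = - \frac{75273047}{707}$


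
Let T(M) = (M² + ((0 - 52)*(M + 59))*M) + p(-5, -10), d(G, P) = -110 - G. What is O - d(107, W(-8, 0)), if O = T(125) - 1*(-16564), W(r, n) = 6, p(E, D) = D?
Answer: -1163604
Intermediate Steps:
T(M) = -10 + M² + M*(-3068 - 52*M) (T(M) = (M² + ((0 - 52)*(M + 59))*M) - 10 = (M² + (-52*(59 + M))*M) - 10 = (M² + (-3068 - 52*M)*M) - 10 = (M² + M*(-3068 - 52*M)) - 10 = -10 + M² + M*(-3068 - 52*M))
O = -1163821 (O = (-10 - 3068*125 - 51*125²) - 1*(-16564) = (-10 - 383500 - 51*15625) + 16564 = (-10 - 383500 - 796875) + 16564 = -1180385 + 16564 = -1163821)
O - d(107, W(-8, 0)) = -1163821 - (-110 - 1*107) = -1163821 - (-110 - 107) = -1163821 - 1*(-217) = -1163821 + 217 = -1163604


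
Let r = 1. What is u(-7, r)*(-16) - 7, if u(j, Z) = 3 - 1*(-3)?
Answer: -103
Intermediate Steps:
u(j, Z) = 6 (u(j, Z) = 3 + 3 = 6)
u(-7, r)*(-16) - 7 = 6*(-16) - 7 = -96 - 7 = -103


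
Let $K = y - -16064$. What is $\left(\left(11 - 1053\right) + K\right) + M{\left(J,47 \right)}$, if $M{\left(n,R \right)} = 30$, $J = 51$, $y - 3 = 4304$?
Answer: $19359$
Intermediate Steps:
$y = 4307$ ($y = 3 + 4304 = 4307$)
$K = 20371$ ($K = 4307 - -16064 = 4307 + 16064 = 20371$)
$\left(\left(11 - 1053\right) + K\right) + M{\left(J,47 \right)} = \left(\left(11 - 1053\right) + 20371\right) + 30 = \left(-1042 + 20371\right) + 30 = 19329 + 30 = 19359$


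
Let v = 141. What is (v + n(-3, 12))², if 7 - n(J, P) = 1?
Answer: 21609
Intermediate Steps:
n(J, P) = 6 (n(J, P) = 7 - 1*1 = 7 - 1 = 6)
(v + n(-3, 12))² = (141 + 6)² = 147² = 21609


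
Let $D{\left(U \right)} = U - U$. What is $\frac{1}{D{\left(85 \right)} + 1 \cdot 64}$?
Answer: $\frac{1}{64} \approx 0.015625$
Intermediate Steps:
$D{\left(U \right)} = 0$
$\frac{1}{D{\left(85 \right)} + 1 \cdot 64} = \frac{1}{0 + 1 \cdot 64} = \frac{1}{0 + 64} = \frac{1}{64}$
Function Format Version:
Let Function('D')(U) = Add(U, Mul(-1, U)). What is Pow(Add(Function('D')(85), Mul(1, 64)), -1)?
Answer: Rational(1, 64) ≈ 0.015625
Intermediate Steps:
Function('D')(U) = 0
Pow(Add(Function('D')(85), Mul(1, 64)), -1) = Pow(Add(0, Mul(1, 64)), -1) = Pow(Add(0, 64), -1) = Pow(64, -1) = Rational(1, 64)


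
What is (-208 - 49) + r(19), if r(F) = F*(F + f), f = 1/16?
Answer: 1683/16 ≈ 105.19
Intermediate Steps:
f = 1/16 (f = 1*(1/16) = 1/16 ≈ 0.062500)
r(F) = F*(1/16 + F) (r(F) = F*(F + 1/16) = F*(1/16 + F))
(-208 - 49) + r(19) = (-208 - 49) + 19*(1/16 + 19) = -257 + 19*(305/16) = -257 + 5795/16 = 1683/16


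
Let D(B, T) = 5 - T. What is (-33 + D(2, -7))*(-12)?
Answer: 252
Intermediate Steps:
(-33 + D(2, -7))*(-12) = (-33 + (5 - 1*(-7)))*(-12) = (-33 + (5 + 7))*(-12) = (-33 + 12)*(-12) = -21*(-12) = 252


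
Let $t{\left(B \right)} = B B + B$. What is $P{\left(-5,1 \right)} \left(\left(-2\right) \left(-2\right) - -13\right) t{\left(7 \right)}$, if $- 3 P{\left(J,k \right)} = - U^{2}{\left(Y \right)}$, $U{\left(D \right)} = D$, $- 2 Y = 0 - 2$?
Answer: $\frac{952}{3} \approx 317.33$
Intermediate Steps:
$Y = 1$ ($Y = - \frac{0 - 2}{2} = \left(- \frac{1}{2}\right) \left(-2\right) = 1$)
$P{\left(J,k \right)} = \frac{1}{3}$ ($P{\left(J,k \right)} = - \frac{\left(-1\right) 1^{2}}{3} = - \frac{\left(-1\right) 1}{3} = \left(- \frac{1}{3}\right) \left(-1\right) = \frac{1}{3}$)
$t{\left(B \right)} = B + B^{2}$ ($t{\left(B \right)} = B^{2} + B = B + B^{2}$)
$P{\left(-5,1 \right)} \left(\left(-2\right) \left(-2\right) - -13\right) t{\left(7 \right)} = \frac{\left(-2\right) \left(-2\right) - -13}{3} \cdot 7 \left(1 + 7\right) = \frac{4 + 13}{3} \cdot 7 \cdot 8 = \frac{1}{3} \cdot 17 \cdot 56 = \frac{17}{3} \cdot 56 = \frac{952}{3}$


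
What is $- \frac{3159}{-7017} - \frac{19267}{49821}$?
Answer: $\frac{7396000}{116531319} \approx 0.063468$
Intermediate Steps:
$- \frac{3159}{-7017} - \frac{19267}{49821} = \left(-3159\right) \left(- \frac{1}{7017}\right) - \frac{19267}{49821} = \frac{1053}{2339} - \frac{19267}{49821} = \frac{7396000}{116531319}$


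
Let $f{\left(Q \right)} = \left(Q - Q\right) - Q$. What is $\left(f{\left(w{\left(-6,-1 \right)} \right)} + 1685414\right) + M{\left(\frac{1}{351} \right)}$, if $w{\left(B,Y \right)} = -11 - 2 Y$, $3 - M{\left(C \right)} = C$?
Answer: $\frac{591584525}{351} \approx 1.6854 \cdot 10^{6}$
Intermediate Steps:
$M{\left(C \right)} = 3 - C$
$w{\left(B,Y \right)} = -11 - 2 Y$
$f{\left(Q \right)} = - Q$ ($f{\left(Q \right)} = 0 - Q = - Q$)
$\left(f{\left(w{\left(-6,-1 \right)} \right)} + 1685414\right) + M{\left(\frac{1}{351} \right)} = \left(- (-11 - -2) + 1685414\right) + \left(3 - \frac{1}{351}\right) = \left(- (-11 + 2) + 1685414\right) + \left(3 - \frac{1}{351}\right) = \left(\left(-1\right) \left(-9\right) + 1685414\right) + \left(3 - \frac{1}{351}\right) = \left(9 + 1685414\right) + \frac{1052}{351} = 1685423 + \frac{1052}{351} = \frac{591584525}{351}$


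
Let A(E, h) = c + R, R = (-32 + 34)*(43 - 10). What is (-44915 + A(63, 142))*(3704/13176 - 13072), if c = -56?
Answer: 966765178505/1647 ≈ 5.8699e+8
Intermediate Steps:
R = 66 (R = 2*33 = 66)
A(E, h) = 10 (A(E, h) = -56 + 66 = 10)
(-44915 + A(63, 142))*(3704/13176 - 13072) = (-44915 + 10)*(3704/13176 - 13072) = -44905*(3704*(1/13176) - 13072) = -44905*(463/1647 - 13072) = -44905*(-21529121/1647) = 966765178505/1647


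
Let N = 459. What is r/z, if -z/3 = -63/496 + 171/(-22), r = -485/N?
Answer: -2646160/59350077 ≈ -0.044586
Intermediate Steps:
r = -485/459 ≈ -1.0566
z = 129303/5456 (z = -3*(-63/496 + 171/(-22)) = -3*(-63*1/496 + 171*(-1/22)) = -3*(-63/496 - 171/22) = -3*(-43101/5456) = 129303/5456 ≈ 23.699)
r/z = -485/(459*129303/5456) = -485/459*5456/129303 = -2646160/59350077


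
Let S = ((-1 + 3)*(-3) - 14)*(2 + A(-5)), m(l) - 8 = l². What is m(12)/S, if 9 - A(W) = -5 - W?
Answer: -38/55 ≈ -0.69091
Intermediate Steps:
A(W) = 14 + W (A(W) = 9 - (-5 - W) = 9 + (5 + W) = 14 + W)
m(l) = 8 + l²
S = -220 (S = ((-1 + 3)*(-3) - 14)*(2 + (14 - 5)) = (2*(-3) - 14)*(2 + 9) = (-6 - 14)*11 = -20*11 = -220)
m(12)/S = (8 + 12²)/(-220) = (8 + 144)*(-1/220) = 152*(-1/220) = -38/55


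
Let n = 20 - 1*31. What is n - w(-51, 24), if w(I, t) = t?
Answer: -35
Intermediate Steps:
n = -11 (n = 20 - 31 = -11)
n - w(-51, 24) = -11 - 1*24 = -11 - 24 = -35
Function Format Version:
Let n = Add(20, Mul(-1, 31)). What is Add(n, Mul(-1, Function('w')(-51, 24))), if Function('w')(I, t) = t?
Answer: -35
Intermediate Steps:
n = -11 (n = Add(20, -31) = -11)
Add(n, Mul(-1, Function('w')(-51, 24))) = Add(-11, Mul(-1, 24)) = Add(-11, -24) = -35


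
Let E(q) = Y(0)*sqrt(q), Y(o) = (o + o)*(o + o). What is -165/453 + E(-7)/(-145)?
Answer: -55/151 ≈ -0.36424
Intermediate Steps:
Y(o) = 4*o**2 (Y(o) = (2*o)*(2*o) = 4*o**2)
E(q) = 0 (E(q) = (4*0**2)*sqrt(q) = (4*0)*sqrt(q) = 0*sqrt(q) = 0)
-165/453 + E(-7)/(-145) = -165/453 + 0/(-145) = -165*1/453 + 0*(-1/145) = -55/151 + 0 = -55/151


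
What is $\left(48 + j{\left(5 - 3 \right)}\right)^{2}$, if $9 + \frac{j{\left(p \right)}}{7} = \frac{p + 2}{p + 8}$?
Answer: $\frac{3721}{25} \approx 148.84$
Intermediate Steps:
$j{\left(p \right)} = -63 + \frac{7 \left(2 + p\right)}{8 + p}$ ($j{\left(p \right)} = -63 + 7 \frac{p + 2}{p + 8} = -63 + 7 \frac{2 + p}{8 + p} = -63 + \frac{7 \left(2 + p\right)}{8 + p}$)
$\left(48 + j{\left(5 - 3 \right)}\right)^{2} = \left(48 + \frac{14 \left(-35 - 4 \left(5 - 3\right)\right)}{8 + \left(5 - 3\right)}\right)^{2} = \left(48 + \frac{14 \left(-35 - 8\right)}{8 + 2}\right)^{2} = \left(48 + \frac{14 \left(-35 - 8\right)}{10}\right)^{2} = \left(48 + 14 \cdot \frac{1}{10} \left(-43\right)\right)^{2} = \left(48 - \frac{301}{5}\right)^{2} = \left(- \frac{61}{5}\right)^{2} = \frac{3721}{25}$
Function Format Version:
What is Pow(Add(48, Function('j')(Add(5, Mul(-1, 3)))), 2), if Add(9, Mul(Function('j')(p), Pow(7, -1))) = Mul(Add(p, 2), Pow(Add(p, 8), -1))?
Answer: Rational(3721, 25) ≈ 148.84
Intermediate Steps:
Function('j')(p) = Add(-63, Mul(7, Pow(Add(8, p), -1), Add(2, p))) (Function('j')(p) = Add(-63, Mul(7, Mul(Add(p, 2), Pow(Add(p, 8), -1)))) = Add(-63, Mul(7, Mul(Add(2, p), Pow(Add(8, p), -1)))) = Add(-63, Mul(7, Mul(Pow(Add(8, p), -1), Add(2, p)))) = Add(-63, Mul(7, Pow(Add(8, p), -1), Add(2, p))))
Pow(Add(48, Function('j')(Add(5, Mul(-1, 3)))), 2) = Pow(Add(48, Mul(14, Pow(Add(8, Add(5, Mul(-1, 3))), -1), Add(-35, Mul(-4, Add(5, Mul(-1, 3)))))), 2) = Pow(Add(48, Mul(14, Pow(Add(8, Add(5, -3)), -1), Add(-35, Mul(-4, Add(5, -3))))), 2) = Pow(Add(48, Mul(14, Pow(Add(8, 2), -1), Add(-35, Mul(-4, 2)))), 2) = Pow(Add(48, Mul(14, Pow(10, -1), Add(-35, -8))), 2) = Pow(Add(48, Mul(14, Rational(1, 10), -43)), 2) = Pow(Add(48, Rational(-301, 5)), 2) = Pow(Rational(-61, 5), 2) = Rational(3721, 25)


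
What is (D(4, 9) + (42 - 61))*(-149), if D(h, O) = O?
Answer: 1490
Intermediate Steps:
(D(4, 9) + (42 - 61))*(-149) = (9 + (42 - 61))*(-149) = (9 - 19)*(-149) = -10*(-149) = 1490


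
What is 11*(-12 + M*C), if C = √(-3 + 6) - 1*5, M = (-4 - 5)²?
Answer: -4587 + 891*√3 ≈ -3043.7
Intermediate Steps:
M = 81 (M = (-9)² = 81)
C = -5 + √3 (C = √3 - 5 = -5 + √3 ≈ -3.2679)
11*(-12 + M*C) = 11*(-12 + 81*(-5 + √3)) = 11*(-12 + (-405 + 81*√3)) = 11*(-417 + 81*√3) = -4587 + 891*√3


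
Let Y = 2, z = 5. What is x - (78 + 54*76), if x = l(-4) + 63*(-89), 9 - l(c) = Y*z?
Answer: -9790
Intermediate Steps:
l(c) = -1 (l(c) = 9 - 2*5 = 9 - 1*10 = 9 - 10 = -1)
x = -5608 (x = -1 + 63*(-89) = -1 - 5607 = -5608)
x - (78 + 54*76) = -5608 - (78 + 54*76) = -5608 - (78 + 4104) = -5608 - 1*4182 = -5608 - 4182 = -9790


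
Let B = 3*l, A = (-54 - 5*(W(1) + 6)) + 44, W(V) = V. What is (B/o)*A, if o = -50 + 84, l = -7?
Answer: 945/34 ≈ 27.794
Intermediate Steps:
o = 34
A = -45 (A = (-54 - 5*(1 + 6)) + 44 = (-54 - 5*7) + 44 = (-54 - 35) + 44 = -89 + 44 = -45)
B = -21 (B = 3*(-7) = -21)
(B/o)*A = (-21/34)*(-45) = ((1/34)*(-21))*(-45) = -21/34*(-45) = 945/34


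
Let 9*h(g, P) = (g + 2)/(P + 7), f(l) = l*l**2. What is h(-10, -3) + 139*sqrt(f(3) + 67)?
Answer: -2/9 + 139*sqrt(94) ≈ 1347.4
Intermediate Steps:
f(l) = l**3
h(g, P) = (2 + g)/(9*(7 + P)) (h(g, P) = ((g + 2)/(P + 7))/9 = ((2 + g)/(7 + P))/9 = (2 + g)/(9*(7 + P)))
h(-10, -3) + 139*sqrt(f(3) + 67) = (2 - 10)/(9*(7 - 3)) + 139*sqrt(3**3 + 67) = (1/9)*(-8)/4 + 139*sqrt(27 + 67) = (1/9)*(1/4)*(-8) + 139*sqrt(94) = -2/9 + 139*sqrt(94)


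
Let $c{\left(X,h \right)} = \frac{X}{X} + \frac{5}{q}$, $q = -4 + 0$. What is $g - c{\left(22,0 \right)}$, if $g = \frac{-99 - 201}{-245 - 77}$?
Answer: $\frac{761}{644} \approx 1.1817$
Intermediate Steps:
$g = \frac{150}{161}$ ($g = - \frac{300}{-322} = \left(-300\right) \left(- \frac{1}{322}\right) = \frac{150}{161} \approx 0.93168$)
$q = -4$
$c{\left(X,h \right)} = - \frac{1}{4}$ ($c{\left(X,h \right)} = \frac{X}{X} + \frac{5}{-4} = 1 + 5 \left(- \frac{1}{4}\right) = 1 - \frac{5}{4} = - \frac{1}{4}$)
$g - c{\left(22,0 \right)} = \frac{150}{161} - - \frac{1}{4} = \frac{150}{161} + \frac{1}{4} = \frac{761}{644}$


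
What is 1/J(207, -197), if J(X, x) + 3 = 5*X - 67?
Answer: 1/965 ≈ 0.0010363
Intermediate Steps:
J(X, x) = -70 + 5*X (J(X, x) = -3 + (5*X - 67) = -3 + (-67 + 5*X) = -70 + 5*X)
1/J(207, -197) = 1/(-70 + 5*207) = 1/(-70 + 1035) = 1/965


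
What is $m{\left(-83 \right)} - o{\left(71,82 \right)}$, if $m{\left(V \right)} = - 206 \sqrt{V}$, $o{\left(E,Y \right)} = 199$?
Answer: $-199 - 206 i \sqrt{83} \approx -199.0 - 1876.8 i$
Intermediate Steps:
$m{\left(-83 \right)} - o{\left(71,82 \right)} = - 206 \sqrt{-83} - 199 = - 206 i \sqrt{83} - 199 = -199 - 206 i \sqrt{83}$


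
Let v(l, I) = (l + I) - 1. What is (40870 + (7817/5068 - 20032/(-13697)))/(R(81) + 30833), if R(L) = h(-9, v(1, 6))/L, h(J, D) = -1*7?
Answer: 229817792387745/173365088852536 ≈ 1.3256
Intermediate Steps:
v(l, I) = -1 + I + l (v(l, I) = (I + l) - 1 = -1 + I + l)
h(J, D) = -7
R(L) = -7/L
(40870 + (7817/5068 - 20032/(-13697)))/(R(81) + 30833) = (40870 + (7817/5068 - 20032/(-13697)))/(-7/81 + 30833) = (40870 + (7817*(1/5068) - 20032*(-1/13697)))/(-7*1/81 + 30833) = (40870 + (7817/5068 + 20032/13697))/(-7/81 + 30833) = (40870 + 208591625/69416396)/(2497466/81) = (2837256696145/69416396)*(81/2497466) = 229817792387745/173365088852536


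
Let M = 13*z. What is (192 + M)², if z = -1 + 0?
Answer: 32041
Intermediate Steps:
z = -1
M = -13 (M = 13*(-1) = -13)
(192 + M)² = (192 - 13)² = 179² = 32041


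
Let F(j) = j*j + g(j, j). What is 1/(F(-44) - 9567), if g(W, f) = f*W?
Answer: -1/5695 ≈ -0.00017559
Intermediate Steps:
g(W, f) = W*f
F(j) = 2*j² (F(j) = j*j + j*j = j² + j² = 2*j²)
1/(F(-44) - 9567) = 1/(2*(-44)² - 9567) = 1/(2*1936 - 9567) = 1/(3872 - 9567) = 1/(-5695) = -1/5695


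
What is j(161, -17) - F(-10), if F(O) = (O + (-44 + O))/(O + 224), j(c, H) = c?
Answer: 17259/107 ≈ 161.30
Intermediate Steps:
F(O) = (-44 + 2*O)/(224 + O)
j(161, -17) - F(-10) = 161 - 2*(-22 - 10)/(224 - 10) = 161 - 2*(-32)/214 = 161 - 1*(-32/107) = 161 + 32/107 = 17259/107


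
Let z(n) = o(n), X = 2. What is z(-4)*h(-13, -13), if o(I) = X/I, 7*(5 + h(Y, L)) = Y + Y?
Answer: 61/14 ≈ 4.3571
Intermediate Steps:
h(Y, L) = -5 + 2*Y/7 (h(Y, L) = -5 + (Y + Y)/7 = -5 + (2*Y)/7 = -5 + 2*Y/7)
o(I) = 2/I
z(n) = 2/n
z(-4)*h(-13, -13) = (2/(-4))*(-5 + (2/7)*(-13)) = (2*(-¼))*(-5 - 26/7) = -½*(-61/7) = 61/14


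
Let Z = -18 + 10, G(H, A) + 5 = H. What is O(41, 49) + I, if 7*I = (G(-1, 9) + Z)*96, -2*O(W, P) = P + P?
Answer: -241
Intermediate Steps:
O(W, P) = -P (O(W, P) = -(P + P)/2 = -P)
G(H, A) = -5 + H
Z = -8
I = -192 (I = (((-5 - 1) - 8)*96)/7 = ((-6 - 8)*96)/7 = (-14*96)/7 = (⅐)*(-1344) = -192)
O(41, 49) + I = -1*49 - 192 = -49 - 192 = -241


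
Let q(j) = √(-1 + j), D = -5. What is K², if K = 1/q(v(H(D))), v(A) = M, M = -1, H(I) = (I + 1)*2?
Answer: -½ ≈ -0.50000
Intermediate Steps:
H(I) = 2 + 2*I (H(I) = (1 + I)*2 = 2 + 2*I)
v(A) = -1
K = -I*√2/2 (K = 1/(√(-1 - 1)) = 1/(√(-2)) = 1/(I*√2) = -I*√2/2 ≈ -0.70711*I)
K² = (-I*√2/2)² = -½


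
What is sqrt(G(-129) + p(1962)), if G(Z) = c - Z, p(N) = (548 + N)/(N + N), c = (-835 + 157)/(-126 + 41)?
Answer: sqrt(425267965730)/55590 ≈ 11.731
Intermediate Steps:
c = 678/85 (c = -678/(-85) = -678*(-1/85) = 678/85 ≈ 7.9765)
p(N) = (548 + N)/(2*N) (p(N) = (548 + N)/((2*N)) = (548 + N)*(1/(2*N)) = (548 + N)/(2*N))
G(Z) = 678/85 - Z
sqrt(G(-129) + p(1962)) = sqrt((678/85 - 1*(-129)) + (1/2)*(548 + 1962)/1962) = sqrt((678/85 + 129) + (1/2)*(1/1962)*2510) = sqrt(11643/85 + 1255/1962) = sqrt(22950241/166770) = sqrt(425267965730)/55590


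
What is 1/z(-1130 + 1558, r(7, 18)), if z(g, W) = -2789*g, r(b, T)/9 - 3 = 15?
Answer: -1/1193692 ≈ -8.3774e-7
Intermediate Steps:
r(b, T) = 162 (r(b, T) = 27 + 9*15 = 27 + 135 = 162)
1/z(-1130 + 1558, r(7, 18)) = 1/(-2789*(-1130 + 1558)) = 1/(-2789*428) = 1/(-1193692) = -1/1193692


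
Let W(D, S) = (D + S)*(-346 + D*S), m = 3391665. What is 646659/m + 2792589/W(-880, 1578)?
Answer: 205824093825189/1096086896926540 ≈ 0.18778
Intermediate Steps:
W(D, S) = (-346 + D*S)*(D + S)
646659/m + 2792589/W(-880, 1578) = 646659/3391665 + 2792589/(-346*(-880) - 346*1578 - 880*1578² + 1578*(-880)²) = 646659*(1/3391665) + 2792589/(304480 - 545988 - 880*2490084 + 1578*774400) = 215553/1130555 + 2792589/(304480 - 545988 - 2191273920 + 1222003200) = 215553/1130555 + 2792589/(-969512228) = 215553/1130555 + 2792589*(-1/969512228) = 215553/1130555 - 2792589/969512228 = 205824093825189/1096086896926540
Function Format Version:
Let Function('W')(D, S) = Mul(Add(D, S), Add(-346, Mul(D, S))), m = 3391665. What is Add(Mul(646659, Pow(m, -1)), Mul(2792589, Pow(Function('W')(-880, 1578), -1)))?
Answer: Rational(205824093825189, 1096086896926540) ≈ 0.18778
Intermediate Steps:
Function('W')(D, S) = Mul(Add(-346, Mul(D, S)), Add(D, S))
Add(Mul(646659, Pow(m, -1)), Mul(2792589, Pow(Function('W')(-880, 1578), -1))) = Add(Mul(646659, Pow(3391665, -1)), Mul(2792589, Pow(Add(Mul(-346, -880), Mul(-346, 1578), Mul(-880, Pow(1578, 2)), Mul(1578, Pow(-880, 2))), -1))) = Add(Mul(646659, Rational(1, 3391665)), Mul(2792589, Pow(Add(304480, -545988, Mul(-880, 2490084), Mul(1578, 774400)), -1))) = Add(Rational(215553, 1130555), Mul(2792589, Pow(Add(304480, -545988, -2191273920, 1222003200), -1))) = Add(Rational(215553, 1130555), Mul(2792589, Pow(-969512228, -1))) = Add(Rational(215553, 1130555), Mul(2792589, Rational(-1, 969512228))) = Add(Rational(215553, 1130555), Rational(-2792589, 969512228)) = Rational(205824093825189, 1096086896926540)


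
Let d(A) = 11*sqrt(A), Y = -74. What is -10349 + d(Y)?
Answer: -10349 + 11*I*sqrt(74) ≈ -10349.0 + 94.626*I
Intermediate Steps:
-10349 + d(Y) = -10349 + 11*sqrt(-74) = -10349 + 11*(I*sqrt(74)) = -10349 + 11*I*sqrt(74)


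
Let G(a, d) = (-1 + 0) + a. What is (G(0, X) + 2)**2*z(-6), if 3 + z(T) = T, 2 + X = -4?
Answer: -9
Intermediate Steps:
X = -6 (X = -2 - 4 = -6)
z(T) = -3 + T
G(a, d) = -1 + a
(G(0, X) + 2)**2*z(-6) = ((-1 + 0) + 2)**2*(-3 - 6) = (-1 + 2)**2*(-9) = 1**2*(-9) = 1*(-9) = -9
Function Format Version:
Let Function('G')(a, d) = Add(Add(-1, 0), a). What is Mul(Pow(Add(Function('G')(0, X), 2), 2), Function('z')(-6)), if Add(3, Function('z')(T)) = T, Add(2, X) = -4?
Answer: -9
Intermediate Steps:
X = -6 (X = Add(-2, -4) = -6)
Function('z')(T) = Add(-3, T)
Function('G')(a, d) = Add(-1, a)
Mul(Pow(Add(Function('G')(0, X), 2), 2), Function('z')(-6)) = Mul(Pow(Add(Add(-1, 0), 2), 2), Add(-3, -6)) = Mul(Pow(Add(-1, 2), 2), -9) = Mul(Pow(1, 2), -9) = Mul(1, -9) = -9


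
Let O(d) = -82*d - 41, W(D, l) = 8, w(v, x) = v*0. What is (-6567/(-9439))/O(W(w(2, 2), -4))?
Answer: -6567/6578983 ≈ -0.00099818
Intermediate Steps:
w(v, x) = 0
O(d) = -41 - 82*d
(-6567/(-9439))/O(W(w(2, 2), -4)) = (-6567/(-9439))/(-41 - 82*8) = (-6567*(-1/9439))/(-41 - 656) = (6567/9439)/(-697) = (6567/9439)*(-1/697) = -6567/6578983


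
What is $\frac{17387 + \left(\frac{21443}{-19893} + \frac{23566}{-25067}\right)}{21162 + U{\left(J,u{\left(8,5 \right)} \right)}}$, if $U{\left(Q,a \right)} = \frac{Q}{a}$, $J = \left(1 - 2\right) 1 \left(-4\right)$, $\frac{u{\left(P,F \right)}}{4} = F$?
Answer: $\frac{43345786987390}{52763483755941} \approx 0.82151$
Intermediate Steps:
$u{\left(P,F \right)} = 4 F$
$J = 4$ ($J = \left(-1\right) 1 \left(-4\right) = \left(-1\right) \left(-4\right) = 4$)
$\frac{17387 + \left(\frac{21443}{-19893} + \frac{23566}{-25067}\right)}{21162 + U{\left(J,u{\left(8,5 \right)} \right)}} = \frac{17387 + \left(\frac{21443}{-19893} + \frac{23566}{-25067}\right)}{21162 + \frac{4}{4 \cdot 5}} = \frac{17387 + \left(21443 \left(- \frac{1}{19893}\right) + 23566 \left(- \frac{1}{25067}\right)\right)}{21162 + \frac{4}{20}} = \frac{17387 - \frac{1006310119}{498657831}}{21162 + 4 \cdot \frac{1}{20}} = \frac{17387 - \frac{1006310119}{498657831}}{21162 + \frac{1}{5}} = \frac{8669157397478}{498657831 \cdot \frac{105811}{5}} = \frac{8669157397478}{498657831} \cdot \frac{5}{105811} = \frac{43345786987390}{52763483755941}$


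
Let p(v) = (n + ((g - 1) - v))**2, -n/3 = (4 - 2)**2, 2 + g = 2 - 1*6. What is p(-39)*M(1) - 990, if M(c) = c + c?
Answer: -190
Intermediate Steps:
g = -6 (g = -2 + (2 - 1*6) = -2 + (2 - 6) = -2 - 4 = -6)
n = -12 (n = -3*(4 - 2)**2 = -3*2**2 = -3*4 = -12)
M(c) = 2*c
p(v) = (-19 - v)**2 (p(v) = (-12 + ((-6 - 1) - v))**2 = (-12 + (-7 - v))**2 = (-19 - v)**2)
p(-39)*M(1) - 990 = (19 - 39)**2*(2*1) - 990 = (-20)**2*2 - 990 = 400*2 - 990 = 800 - 990 = -190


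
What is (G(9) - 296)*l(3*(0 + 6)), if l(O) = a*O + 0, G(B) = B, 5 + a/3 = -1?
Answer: 92988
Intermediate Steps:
a = -18 (a = -15 + 3*(-1) = -15 - 3 = -18)
l(O) = -18*O (l(O) = -18*O + 0 = -18*O)
(G(9) - 296)*l(3*(0 + 6)) = (9 - 296)*(-54*(0 + 6)) = -(-5166)*3*6 = -(-5166)*18 = -287*(-324) = 92988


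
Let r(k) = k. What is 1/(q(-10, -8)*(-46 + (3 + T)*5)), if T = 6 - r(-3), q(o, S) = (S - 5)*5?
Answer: -1/910 ≈ -0.0010989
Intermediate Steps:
q(o, S) = -25 + 5*S (q(o, S) = (-5 + S)*5 = -25 + 5*S)
T = 9 (T = 6 - 1*(-3) = 6 + 3 = 9)
1/(q(-10, -8)*(-46 + (3 + T)*5)) = 1/((-25 + 5*(-8))*(-46 + (3 + 9)*5)) = 1/((-25 - 40)*(-46 + 12*5)) = 1/(-65*(-46 + 60)) = 1/(-65*14) = 1/(-910) = -1/910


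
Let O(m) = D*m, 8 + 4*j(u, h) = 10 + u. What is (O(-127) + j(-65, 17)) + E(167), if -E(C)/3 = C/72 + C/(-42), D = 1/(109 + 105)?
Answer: -204445/17976 ≈ -11.373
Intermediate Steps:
D = 1/214 ≈ 0.0046729
j(u, h) = ½ + u/4 (j(u, h) = -2 + (10 + u)/4 = -2 + (5/2 + u/4) = ½ + u/4)
O(m) = m/214
E(C) = 5*C/168 (E(C) = -3*(C/72 + C/(-42)) = -3*(C*(1/72) + C*(-1/42)) = -3*(C/72 - C/42) = -(-5)*C/168 = 5*C/168)
(O(-127) + j(-65, 17)) + E(167) = ((1/214)*(-127) + (½ + (¼)*(-65))) + (5/168)*167 = (-127/214 + (½ - 65/4)) + 835/168 = (-127/214 - 63/4) + 835/168 = -6995/428 + 835/168 = -204445/17976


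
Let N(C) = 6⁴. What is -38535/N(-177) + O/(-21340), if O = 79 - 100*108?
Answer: -67370207/2304720 ≈ -29.231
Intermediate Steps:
N(C) = 1296
O = -10721 (O = 79 - 10800 = -10721)
-38535/N(-177) + O/(-21340) = -38535/1296 - 10721/(-21340) = -38535*1/1296 - 10721*(-1/21340) = -12845/432 + 10721/21340 = -67370207/2304720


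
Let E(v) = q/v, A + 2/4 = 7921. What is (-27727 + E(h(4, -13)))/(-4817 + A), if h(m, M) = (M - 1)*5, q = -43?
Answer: -646949/72415 ≈ -8.9339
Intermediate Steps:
h(m, M) = -5 + 5*M (h(m, M) = (-1 + M)*5 = -5 + 5*M)
A = 15841/2 (A = -1/2 + 7921 = 15841/2 ≈ 7920.5)
E(v) = -43/v
(-27727 + E(h(4, -13)))/(-4817 + A) = (-27727 - 43/(-5 + 5*(-13)))/(-4817 + 15841/2) = (-27727 - 43/(-5 - 65))/(6207/2) = (-27727 - 43/(-70))*(2/6207) = (-27727 - 43*(-1/70))*(2/6207) = (-27727 + 43/70)*(2/6207) = -1940847/70*2/6207 = -646949/72415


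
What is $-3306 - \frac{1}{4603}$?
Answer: $- \frac{15217519}{4603} \approx -3306.0$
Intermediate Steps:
$-3306 - \frac{1}{4603} = - \frac{15217519}{4603}$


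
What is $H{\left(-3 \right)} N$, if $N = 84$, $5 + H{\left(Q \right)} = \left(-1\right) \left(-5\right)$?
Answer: $0$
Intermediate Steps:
$H{\left(Q \right)} = 0$ ($H{\left(Q \right)} = -5 - -5 = -5 + 5 = 0$)
$H{\left(-3 \right)} N = 0 \cdot 84 = 0$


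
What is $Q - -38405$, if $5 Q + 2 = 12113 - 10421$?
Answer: $38743$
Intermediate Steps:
$Q = 338$ ($Q = - \frac{2}{5} + \frac{12113 - 10421}{5} = - \frac{2}{5} + \frac{1}{5} \cdot 1692 = - \frac{2}{5} + \frac{1692}{5} = 338$)
$Q - -38405 = 338 - -38405 = 338 + 38405 = 38743$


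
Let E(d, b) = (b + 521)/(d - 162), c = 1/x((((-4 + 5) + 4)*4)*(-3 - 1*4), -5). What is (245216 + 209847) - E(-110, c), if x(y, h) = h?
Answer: 154722071/340 ≈ 4.5507e+5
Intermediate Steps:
c = -1/5 (c = 1/(-5) = -1/5 ≈ -0.20000)
E(d, b) = (521 + b)/(-162 + d)
(245216 + 209847) - E(-110, c) = (245216 + 209847) - (521 - 1/5)/(-162 - 110) = 455063 - 2604/((-272)*5) = 455063 - (-1)*2604/(272*5) = 455063 - 1*(-651/340) = 455063 + 651/340 = 154722071/340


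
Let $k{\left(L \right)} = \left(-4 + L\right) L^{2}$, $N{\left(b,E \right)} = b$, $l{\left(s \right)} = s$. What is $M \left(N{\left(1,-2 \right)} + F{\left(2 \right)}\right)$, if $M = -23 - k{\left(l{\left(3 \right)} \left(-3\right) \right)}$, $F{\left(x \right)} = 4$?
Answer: $5150$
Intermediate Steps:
$k{\left(L \right)} = L^{2} \left(-4 + L\right)$
$M = 1030$ ($M = -23 - \left(3 \left(-3\right)\right)^{2} \left(-4 + 3 \left(-3\right)\right) = -23 - \left(-9\right)^{2} \left(-4 - 9\right) = -23 - 81 \left(-13\right) = -23 - -1053 = -23 + 1053 = 1030$)
$M \left(N{\left(1,-2 \right)} + F{\left(2 \right)}\right) = 1030 \left(1 + 4\right) = 1030 \cdot 5 = 5150$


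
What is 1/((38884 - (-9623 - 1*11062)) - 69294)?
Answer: -1/9725 ≈ -0.00010283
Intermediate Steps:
1/((38884 - (-9623 - 1*11062)) - 69294) = 1/((38884 - (-9623 - 11062)) - 69294) = 1/((38884 - 1*(-20685)) - 69294) = 1/((38884 + 20685) - 69294) = 1/(59569 - 69294) = 1/(-9725) = -1/9725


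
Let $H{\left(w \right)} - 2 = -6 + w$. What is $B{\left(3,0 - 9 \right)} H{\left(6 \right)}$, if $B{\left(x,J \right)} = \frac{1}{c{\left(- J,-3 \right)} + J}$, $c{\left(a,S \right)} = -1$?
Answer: $- \frac{1}{5} \approx -0.2$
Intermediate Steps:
$H{\left(w \right)} = -4 + w$ ($H{\left(w \right)} = 2 + \left(-6 + w\right) = -4 + w$)
$B{\left(x,J \right)} = \frac{1}{-1 + J}$
$B{\left(3,0 - 9 \right)} H{\left(6 \right)} = \frac{-4 + 6}{-1 + \left(0 - 9\right)} = \frac{1}{-1 + \left(0 - 9\right)} 2 = \frac{1}{-1 - 9} \cdot 2 = \frac{1}{-10} \cdot 2 = \left(- \frac{1}{10}\right) 2 = - \frac{1}{5}$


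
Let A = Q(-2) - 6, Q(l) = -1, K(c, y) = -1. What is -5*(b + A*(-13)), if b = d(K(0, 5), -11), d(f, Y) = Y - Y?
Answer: -455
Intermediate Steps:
d(f, Y) = 0
b = 0
A = -7 (A = -1 - 6 = -7)
-5*(b + A*(-13)) = -5*(0 - 7*(-13)) = -5*(0 + 91) = -5*91 = -455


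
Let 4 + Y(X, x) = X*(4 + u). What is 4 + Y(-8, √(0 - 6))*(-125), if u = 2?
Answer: 6504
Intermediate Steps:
Y(X, x) = -4 + 6*X (Y(X, x) = -4 + X*(4 + 2) = -4 + X*6 = -4 + 6*X)
4 + Y(-8, √(0 - 6))*(-125) = 4 + (-4 + 6*(-8))*(-125) = 4 + (-4 - 48)*(-125) = 4 - 52*(-125) = 4 + 6500 = 6504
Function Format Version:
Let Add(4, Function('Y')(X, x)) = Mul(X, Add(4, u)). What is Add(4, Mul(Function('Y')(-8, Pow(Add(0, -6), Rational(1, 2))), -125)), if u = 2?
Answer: 6504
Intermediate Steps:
Function('Y')(X, x) = Add(-4, Mul(6, X)) (Function('Y')(X, x) = Add(-4, Mul(X, Add(4, 2))) = Add(-4, Mul(X, 6)) = Add(-4, Mul(6, X)))
Add(4, Mul(Function('Y')(-8, Pow(Add(0, -6), Rational(1, 2))), -125)) = Add(4, Mul(Add(-4, Mul(6, -8)), -125)) = Add(4, Mul(Add(-4, -48), -125)) = Add(4, Mul(-52, -125)) = Add(4, 6500) = 6504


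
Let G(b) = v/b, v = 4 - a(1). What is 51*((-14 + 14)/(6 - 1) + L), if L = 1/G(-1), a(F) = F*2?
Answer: -51/2 ≈ -25.500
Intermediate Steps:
a(F) = 2*F
v = 2 (v = 4 - 2 = 2)
G(b) = 2/b
L = -½ (L = 1/(2/(-1)) = 1/(2*(-1)) = 1/(-2) = -½ ≈ -0.50000)
51*((-14 + 14)/(6 - 1) + L) = 51*((-14 + 14)/(6 - 1) - ½) = 51*(0/5 - ½) = 51*(0*(⅕) - ½) = 51*(0 - ½) = 51*(-½) = -51/2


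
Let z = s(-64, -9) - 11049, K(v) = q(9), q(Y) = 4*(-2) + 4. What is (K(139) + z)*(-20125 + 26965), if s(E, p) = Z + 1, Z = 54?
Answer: -75226320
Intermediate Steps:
s(E, p) = 55 (s(E, p) = 54 + 1 = 55)
q(Y) = -4 (q(Y) = -8 + 4 = -4)
K(v) = -4
z = -10994 (z = 55 - 11049 = -10994)
(K(139) + z)*(-20125 + 26965) = (-4 - 10994)*(-20125 + 26965) = -10998*6840 = -75226320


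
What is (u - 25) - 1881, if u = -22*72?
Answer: -3490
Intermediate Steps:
u = -1584
(u - 25) - 1881 = (-1584 - 25) - 1881 = -1609 - 1881 = -3490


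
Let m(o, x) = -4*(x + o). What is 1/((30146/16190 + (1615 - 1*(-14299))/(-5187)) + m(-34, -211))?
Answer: 41988765/41098349521 ≈ 0.0010217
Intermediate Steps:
m(o, x) = -4*o - 4*x (m(o, x) = -4*(o + x) = -4*o - 4*x)
1/((30146/16190 + (1615 - 1*(-14299))/(-5187)) + m(-34, -211)) = 1/((30146/16190 + (1615 - 1*(-14299))/(-5187)) + (-4*(-34) - 4*(-211))) = 1/((30146*(1/16190) + (1615 + 14299)*(-1/5187)) + (136 + 844)) = 1/((15073/8095 + 15914*(-1/5187)) + 980) = 1/((15073/8095 - 15914/5187) + 980) = 1/(-50640179/41988765 + 980) = 1/(41098349521/41988765) = 41988765/41098349521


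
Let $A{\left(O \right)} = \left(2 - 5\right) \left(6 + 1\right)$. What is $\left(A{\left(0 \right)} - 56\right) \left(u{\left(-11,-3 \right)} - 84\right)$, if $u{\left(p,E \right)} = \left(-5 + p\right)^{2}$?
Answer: $-13244$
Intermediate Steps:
$A{\left(O \right)} = -21$ ($A{\left(O \right)} = \left(-3\right) 7 = -21$)
$\left(A{\left(0 \right)} - 56\right) \left(u{\left(-11,-3 \right)} - 84\right) = \left(-21 - 56\right) \left(\left(-5 - 11\right)^{2} - 84\right) = - 77 \left(\left(-16\right)^{2} - 84\right) = - 77 \left(256 - 84\right) = \left(-77\right) 172 = -13244$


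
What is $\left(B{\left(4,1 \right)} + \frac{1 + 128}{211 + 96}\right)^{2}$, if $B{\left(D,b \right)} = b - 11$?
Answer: $\frac{8649481}{94249} \approx 91.773$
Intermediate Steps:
$B{\left(D,b \right)} = -11 + b$ ($B{\left(D,b \right)} = b - 11 = -11 + b$)
$\left(B{\left(4,1 \right)} + \frac{1 + 128}{211 + 96}\right)^{2} = \left(\left(-11 + 1\right) + \frac{1 + 128}{211 + 96}\right)^{2} = \left(-10 + \frac{129}{307}\right)^{2} = \left(- \frac{2941}{307}\right)^{2} = \frac{8649481}{94249}$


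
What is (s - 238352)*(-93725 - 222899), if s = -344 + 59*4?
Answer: 75502159040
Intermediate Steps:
s = -108 (s = -344 + 236 = -108)
(s - 238352)*(-93725 - 222899) = (-108 - 238352)*(-93725 - 222899) = -238460*(-316624) = 75502159040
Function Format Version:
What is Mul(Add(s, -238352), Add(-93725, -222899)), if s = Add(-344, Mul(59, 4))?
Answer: 75502159040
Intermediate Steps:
s = -108 (s = Add(-344, 236) = -108)
Mul(Add(s, -238352), Add(-93725, -222899)) = Mul(Add(-108, -238352), Add(-93725, -222899)) = Mul(-238460, -316624) = 75502159040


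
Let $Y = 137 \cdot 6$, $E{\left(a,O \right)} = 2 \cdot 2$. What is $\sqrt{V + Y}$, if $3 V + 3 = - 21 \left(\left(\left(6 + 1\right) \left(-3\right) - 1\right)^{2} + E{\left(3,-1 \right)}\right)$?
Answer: $i \sqrt{2595} \approx 50.941 i$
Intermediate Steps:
$E{\left(a,O \right)} = 4$
$Y = 822$
$V = -3417$ ($V = -1 + \frac{\left(-21\right) \left(\left(\left(6 + 1\right) \left(-3\right) - 1\right)^{2} + 4\right)}{3} = -1 + \frac{\left(-21\right) \left(\left(7 \left(-3\right) - 1\right)^{2} + 4\right)}{3} = -1 + \frac{\left(-21\right) \left(\left(-21 - 1\right)^{2} + 4\right)}{3} = -1 + \frac{\left(-21\right) \left(\left(-22\right)^{2} + 4\right)}{3} = -1 + \frac{\left(-21\right) \left(484 + 4\right)}{3} = -1 + \frac{\left(-21\right) 488}{3} = -1 + \frac{1}{3} \left(-10248\right) = -1 - 3416 = -3417$)
$\sqrt{V + Y} = \sqrt{-3417 + 822} = \sqrt{-2595} = i \sqrt{2595}$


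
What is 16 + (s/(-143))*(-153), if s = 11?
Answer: 361/13 ≈ 27.769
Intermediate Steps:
16 + (s/(-143))*(-153) = 16 + (11/(-143))*(-153) = 16 + (11*(-1/143))*(-153) = 16 - 1/13*(-153) = 16 + 153/13 = 361/13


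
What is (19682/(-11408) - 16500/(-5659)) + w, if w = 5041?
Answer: 162756542157/32278936 ≈ 5042.2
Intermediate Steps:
(19682/(-11408) - 16500/(-5659)) + w = (19682/(-11408) - 16500/(-5659)) + 5041 = (19682*(-1/11408) - 16500*(-1/5659)) + 5041 = (-9841/5704 + 16500/5659) + 5041 = 38425781/32278936 + 5041 = 162756542157/32278936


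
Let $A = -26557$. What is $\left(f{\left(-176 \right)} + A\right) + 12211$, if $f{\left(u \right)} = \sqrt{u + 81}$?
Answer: $-14346 + i \sqrt{95} \approx -14346.0 + 9.7468 i$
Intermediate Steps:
$f{\left(u \right)} = \sqrt{81 + u}$
$\left(f{\left(-176 \right)} + A\right) + 12211 = \left(\sqrt{81 - 176} - 26557\right) + 12211 = \left(\sqrt{-95} - 26557\right) + 12211 = \left(i \sqrt{95} - 26557\right) + 12211 = \left(-26557 + i \sqrt{95}\right) + 12211 = -14346 + i \sqrt{95}$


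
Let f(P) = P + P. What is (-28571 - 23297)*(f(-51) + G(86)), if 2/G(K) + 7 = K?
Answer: 417848608/79 ≈ 5.2892e+6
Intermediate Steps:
f(P) = 2*P
G(K) = 2/(-7 + K)
(-28571 - 23297)*(f(-51) + G(86)) = (-28571 - 23297)*(2*(-51) + 2/(-7 + 86)) = -51868*(-102 + 2/79) = -51868*(-8056/79) = 417848608/79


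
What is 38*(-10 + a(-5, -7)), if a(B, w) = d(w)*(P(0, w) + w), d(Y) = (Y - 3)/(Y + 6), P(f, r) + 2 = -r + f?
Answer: -1140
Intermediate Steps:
P(f, r) = -2 + f - r (P(f, r) = -2 + (-r + f) = -2 + (f - r) = -2 + f - r)
d(Y) = (-3 + Y)/(6 + Y)
a(B, w) = -2*(-3 + w)/(6 + w) (a(B, w) = ((-3 + w)/(6 + w))*((-2 + 0 - w) + w) = ((-3 + w)/(6 + w))*((-2 - w) + w) = ((-3 + w)/(6 + w))*(-2) = -2*(-3 + w)/(6 + w))
38*(-10 + a(-5, -7)) = 38*(-10 + 2*(3 - 1*(-7))/(6 - 7)) = 38*(-10 + 2*(3 + 7)/(-1)) = 38*(-10 + 2*(-1)*10) = 38*(-10 - 20) = 38*(-30) = -1140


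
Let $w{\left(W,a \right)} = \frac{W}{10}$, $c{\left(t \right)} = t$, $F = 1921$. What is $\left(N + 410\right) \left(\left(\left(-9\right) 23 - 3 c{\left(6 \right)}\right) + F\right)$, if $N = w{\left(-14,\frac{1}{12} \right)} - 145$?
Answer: $\frac{2235328}{5} \approx 4.4707 \cdot 10^{5}$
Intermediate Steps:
$w{\left(W,a \right)} = \frac{W}{10}$ ($w{\left(W,a \right)} = W \frac{1}{10} = \frac{W}{10}$)
$N = - \frac{732}{5}$ ($N = \frac{1}{10} \left(-14\right) - 145 = - \frac{7}{5} - 145 = - \frac{732}{5} \approx -146.4$)
$\left(N + 410\right) \left(\left(\left(-9\right) 23 - 3 c{\left(6 \right)}\right) + F\right) = \left(- \frac{732}{5} + 410\right) \left(\left(\left(-9\right) 23 - 18\right) + 1921\right) = \frac{1318 \left(\left(-207 - 18\right) + 1921\right)}{5} = \frac{1318 \left(-225 + 1921\right)}{5} = \frac{1318}{5} \cdot 1696 = \frac{2235328}{5}$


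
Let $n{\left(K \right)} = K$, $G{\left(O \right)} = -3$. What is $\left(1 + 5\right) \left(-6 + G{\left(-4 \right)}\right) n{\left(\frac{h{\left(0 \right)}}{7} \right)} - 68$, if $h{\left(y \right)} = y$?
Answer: $-68$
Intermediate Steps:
$\left(1 + 5\right) \left(-6 + G{\left(-4 \right)}\right) n{\left(\frac{h{\left(0 \right)}}{7} \right)} - 68 = \left(1 + 5\right) \left(-6 - 3\right) \frac{0}{7} - 68 = 6 \left(-9\right) 0 \cdot \frac{1}{7} - 68 = \left(-54\right) 0 - 68 = 0 - 68 = -68$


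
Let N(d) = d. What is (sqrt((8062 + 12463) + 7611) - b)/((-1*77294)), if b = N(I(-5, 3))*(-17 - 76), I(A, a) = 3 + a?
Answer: -279/38647 - sqrt(7034)/38647 ≈ -0.0093893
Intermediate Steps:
b = -558 (b = (3 + 3)*(-17 - 76) = 6*(-93) = -558)
(sqrt((8062 + 12463) + 7611) - b)/((-1*77294)) = (sqrt((8062 + 12463) + 7611) - 1*(-558))/((-1*77294)) = (sqrt(20525 + 7611) + 558)/(-77294) = (sqrt(28136) + 558)*(-1/77294) = (2*sqrt(7034) + 558)*(-1/77294) = (558 + 2*sqrt(7034))*(-1/77294) = -279/38647 - sqrt(7034)/38647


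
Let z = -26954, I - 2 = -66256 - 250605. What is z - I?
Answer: 289905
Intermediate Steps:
I = -316859 (I = 2 + (-66256 - 250605) = 2 - 316861 = -316859)
z - I = -26954 - 1*(-316859) = -26954 + 316859 = 289905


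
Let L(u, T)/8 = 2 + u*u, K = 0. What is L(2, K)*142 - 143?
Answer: 6673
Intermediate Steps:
L(u, T) = 16 + 8*u² (L(u, T) = 8*(2 + u*u) = 8*(2 + u²) = 16 + 8*u²)
L(2, K)*142 - 143 = (16 + 8*2²)*142 - 143 = (16 + 8*4)*142 - 143 = (16 + 32)*142 - 143 = 48*142 - 143 = 6816 - 143 = 6673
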